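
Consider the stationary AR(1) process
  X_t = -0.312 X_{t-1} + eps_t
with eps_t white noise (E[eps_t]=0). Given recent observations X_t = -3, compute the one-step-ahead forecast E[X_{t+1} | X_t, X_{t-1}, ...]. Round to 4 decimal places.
E[X_{t+1} \mid \mathcal F_t] = 0.9360

For an AR(p) model X_t = c + sum_i phi_i X_{t-i} + eps_t, the
one-step-ahead conditional mean is
  E[X_{t+1} | X_t, ...] = c + sum_i phi_i X_{t+1-i}.
Substitute known values:
  E[X_{t+1} | ...] = (-0.312) * (-3)
                   = 0.9360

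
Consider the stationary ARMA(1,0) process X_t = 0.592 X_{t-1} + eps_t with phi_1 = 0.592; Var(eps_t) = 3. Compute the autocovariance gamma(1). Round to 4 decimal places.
\gamma(1) = 2.7343

Multiply the model equation by X_{t-k} and take expectations. With theta_0 = psi_0 = 1 and psi_j the MA(infinity) weights, this gives
  gamma(k) - sum_i phi_i gamma(k-i) = c_k,
  c_k = sigma^2 * sum_{j=k..q} theta_j psi_{j-k}   (c_k = 0 for k > q),
using gamma(-m) = gamma(m).
Pure AR (q = 0): c_0 = sigma^2 = 3, c_k = 0 for k >= 1.
Equations for k = 0 and k = 1 (AR order 1):
  gamma(0) = phi_1 gamma(1) + c_0
  gamma(1) = phi_1 gamma(0) + c_1
Substituting the second into the first: gamma(0) (1 - phi_1^2) = c_0 + phi_1 c_1, so
  gamma(0) = c_0 / (1 - phi_1^2) = 3 / (1 - (0.592)^2) = 3 / 0.649536 = 4.618682.
  gamma(1) = phi_1 gamma(0) = (0.592)(4.618682) = 2.73426.
Therefore gamma(1) = 2.7343 (to 4 decimal places).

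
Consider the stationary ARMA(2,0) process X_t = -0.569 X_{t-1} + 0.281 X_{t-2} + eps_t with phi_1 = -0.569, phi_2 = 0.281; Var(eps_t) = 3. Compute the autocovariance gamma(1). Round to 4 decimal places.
\gamma(1) = -6.8973

Multiply the model equation by X_{t-k} and take expectations. With theta_0 = psi_0 = 1 and psi_j the MA(infinity) weights, this gives
  gamma(k) - sum_i phi_i gamma(k-i) = c_k,
  c_k = sigma^2 * sum_{j=k..q} theta_j psi_{j-k}   (c_k = 0 for k > q),
using gamma(-m) = gamma(m).
Pure AR (q = 0): c_0 = sigma^2 = 3, c_k = 0 for k >= 1.
Equations for k = 0, 1, 2 (AR order 2, c_2 = 0):
  (E0) gamma(0) = phi_1 gamma(1) + phi_2 gamma(2) + c_0
  (E1) gamma(1) = phi_1 gamma(0) + phi_2 gamma(1) + c_1
  (E2) gamma(2) = phi_1 gamma(1) + phi_2 gamma(0)
From (E1): gamma(1) = A gamma(0) + B with
  A = phi_1 / (1 - phi_2) = -0.569 / 0.719 = -0.791377,   B = c_1 / (1 - phi_2) = 0 / 0.719 = 0.
Insert (E2) into (E0): gamma(0) (1 - phi_2^2) = phi_1 (1 + phi_2) gamma(1) + c_0.
  phi_1 (1 + phi_2) = (-0.569)(1.281) = -0.728889,   1 - phi_2^2 = 0.921039.
Replace gamma(1) by A gamma(0) + B and collect gamma(0):
  gamma(0) [0.921039 - (-0.728889)(-0.791377)] = c_0 = 3
  gamma(0) * 0.344213 = 3
  gamma(0) = 3 / 0.344213 = 8.715532.
  gamma(1) = A gamma(0) = (-0.791377)(8.715532) = -6.897271.
Therefore gamma(1) = -6.8973 (to 4 decimal places).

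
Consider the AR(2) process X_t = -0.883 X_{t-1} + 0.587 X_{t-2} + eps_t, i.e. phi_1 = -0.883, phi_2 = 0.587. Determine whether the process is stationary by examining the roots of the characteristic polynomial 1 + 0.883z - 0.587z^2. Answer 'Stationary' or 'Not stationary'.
\text{Not stationary}

The AR(p) characteristic polynomial is P(z) = 1 + 0.883z - 0.587z^2.
Stationarity requires all roots to lie outside the unit circle, i.e. |z| > 1 for every root.
Set 1 + (0.883) z + (-0.587) z^2 = 0, i.e. a z^2 + b z + c = 0 with a = -0.587, b = 0.883, c = 1.
Discriminant D = b^2 - 4ac = (0.883)^2 - 4*(-0.587)*1 = 0.779689 - (-2.348) = 3.127689.
D >= 0, so the roots are real: z = (-b +/- sqrt(D)) / (2a) = (-0.883 +/- 1.768527) / (-1.174).
  z_1 = (-0.883 + 1.768527) / (-1.174) = -0.7543,   |z_1| = 0.7543.
  z_2 = (-0.883 - 1.768527) / (-1.174) = 2.2585,   |z_2| = 2.2585.
Moduli of all roots: 0.7543, 2.2585.
All moduli strictly greater than 1? No.
Verdict: Not stationary.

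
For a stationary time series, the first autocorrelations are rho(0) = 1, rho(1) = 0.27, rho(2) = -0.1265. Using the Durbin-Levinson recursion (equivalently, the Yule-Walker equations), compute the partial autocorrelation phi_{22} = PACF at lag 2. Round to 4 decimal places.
\phi_{22} = -0.2151

The PACF at lag k is phi_{kk}, the last component of the solution
to the Yule-Walker system G_k phi = r_k where
  (G_k)_{ij} = rho(|i - j|), (r_k)_i = rho(i), i,j = 1..k.
Equivalently, Durbin-Levinson gives phi_{kk} iteratively:
  phi_{11} = rho(1)
  phi_{kk} = [rho(k) - sum_{j=1..k-1} phi_{k-1,j} rho(k-j)]
            / [1 - sum_{j=1..k-1} phi_{k-1,j} rho(j)],
  phi_{k,j} = phi_{k-1,j} - phi_{kk} phi_{k-1,k-j},  j = 1..k-1.
Step k = 1:
  phi_11 = rho(1) = 0.27.
Step k = 2:
  phi_22 = [rho(2) - phi_11 rho(1)] / [1 - phi_11 rho(1)] = [-0.1265 - (0.27)(0.27)] / [1 - (0.27)(0.27)]
         = -0.1994 / 0.9271 = -0.2151.
Therefore phi_{22} = -0.2151.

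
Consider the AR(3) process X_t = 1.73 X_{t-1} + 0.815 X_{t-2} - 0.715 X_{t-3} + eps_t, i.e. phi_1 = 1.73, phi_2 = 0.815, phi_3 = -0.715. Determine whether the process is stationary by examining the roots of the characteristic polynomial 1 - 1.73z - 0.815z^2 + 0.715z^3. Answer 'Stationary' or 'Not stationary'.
\text{Not stationary}

The AR(p) characteristic polynomial is P(z) = 1 - 1.73z - 0.815z^2 + 0.715z^3.
Stationarity requires all roots to lie outside the unit circle, i.e. |z| > 1 for every root.
Degree 3: look for a simple real root z0 first, then factor out (1 - z/z0) and solve the remaining quadratic.
Testing z0 = 2: P(2) = 1 + (-1.73)(2) + (-0.815)(2)^2 + (0.715)(2)^3
  = 1 + (-3.46) + (-3.26) + (5.72) = 0.  So z_0 = 2 is a root, |z_0| = 2.
Divide out the factor (1 - 0.5 z) = (1 - z/z0) (since 1/z0 = 0.5):
  P(z) = (1 - 0.5 z)(1 + (-1.23) z + (-1.43) z^2)
  [check: z-coef -1.23 - (0.5) = -1.73; z^2-coef -1.43 - (0.5)(-1.23) = -0.815; z^3-coef -(0.5)(-1.43) = 0.715.]
Remaining roots from the quadratic factor 1 + (-1.23) z + (-1.43) z^2:
  Set 1 + (-1.23) z + (-1.43) z^2 = 0, i.e. a z^2 + b z + c = 0 with a = -1.43, b = -1.23, c = 1.
  Discriminant D = b^2 - 4ac = (-1.23)^2 - 4*(-1.43)*1 = 1.5129 - (-5.72) = 7.2329.
  D >= 0, so the roots are real: z = (-b +/- sqrt(D)) / (2a) = (1.23 +/- 2.689405) / (-2.86).
    z_1 = (1.23 + 2.689405) / (-2.86) = -1.3704,   |z_1| = 1.3704.
    z_2 = (1.23 - 2.689405) / (-2.86) = 0.5103,   |z_2| = 0.5103.
Moduli of all roots: 2.0000, 1.3704, 0.5103.
All moduli strictly greater than 1? No.
Verdict: Not stationary.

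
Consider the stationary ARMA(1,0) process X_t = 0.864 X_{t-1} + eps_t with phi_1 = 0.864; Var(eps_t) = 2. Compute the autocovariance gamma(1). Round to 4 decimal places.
\gamma(1) = 6.8165

Multiply the model equation by X_{t-k} and take expectations. With theta_0 = psi_0 = 1 and psi_j the MA(infinity) weights, this gives
  gamma(k) - sum_i phi_i gamma(k-i) = c_k,
  c_k = sigma^2 * sum_{j=k..q} theta_j psi_{j-k}   (c_k = 0 for k > q),
using gamma(-m) = gamma(m).
Pure AR (q = 0): c_0 = sigma^2 = 2, c_k = 0 for k >= 1.
Equations for k = 0 and k = 1 (AR order 1):
  gamma(0) = phi_1 gamma(1) + c_0
  gamma(1) = phi_1 gamma(0) + c_1
Substituting the second into the first: gamma(0) (1 - phi_1^2) = c_0 + phi_1 c_1, so
  gamma(0) = c_0 / (1 - phi_1^2) = 2 / (1 - (0.864)^2) = 2 / 0.253504 = 7.889422.
  gamma(1) = phi_1 gamma(0) = (0.864)(7.889422) = 6.81646.
Therefore gamma(1) = 6.8165 (to 4 decimal places).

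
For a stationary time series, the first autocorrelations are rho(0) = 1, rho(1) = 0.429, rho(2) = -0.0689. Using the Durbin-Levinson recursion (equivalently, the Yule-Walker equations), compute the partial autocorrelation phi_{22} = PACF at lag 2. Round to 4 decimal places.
\phi_{22} = -0.3100

The PACF at lag k is phi_{kk}, the last component of the solution
to the Yule-Walker system G_k phi = r_k where
  (G_k)_{ij} = rho(|i - j|), (r_k)_i = rho(i), i,j = 1..k.
Equivalently, Durbin-Levinson gives phi_{kk} iteratively:
  phi_{11} = rho(1)
  phi_{kk} = [rho(k) - sum_{j=1..k-1} phi_{k-1,j} rho(k-j)]
            / [1 - sum_{j=1..k-1} phi_{k-1,j} rho(j)],
  phi_{k,j} = phi_{k-1,j} - phi_{kk} phi_{k-1,k-j},  j = 1..k-1.
Step k = 1:
  phi_11 = rho(1) = 0.429.
Step k = 2:
  phi_22 = [rho(2) - phi_11 rho(1)] / [1 - phi_11 rho(1)] = [-0.0689 - (0.429)(0.429)] / [1 - (0.429)(0.429)]
         = -0.252941 / 0.815959 = -0.31.
Therefore phi_{22} = -0.3100.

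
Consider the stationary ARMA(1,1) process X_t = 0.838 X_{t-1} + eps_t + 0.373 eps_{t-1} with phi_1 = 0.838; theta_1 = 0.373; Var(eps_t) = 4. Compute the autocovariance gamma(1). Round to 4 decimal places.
\gamma(1) = 21.3534

Multiply the model equation by X_{t-k} and take expectations. With theta_0 = psi_0 = 1 and psi_j the MA(infinity) weights, this gives
  gamma(k) - sum_i phi_i gamma(k-i) = c_k,
  c_k = sigma^2 * sum_{j=k..q} theta_j psi_{j-k}   (c_k = 0 for k > q),
using gamma(-m) = gamma(m).
psi-weights needed (psi_j = theta_j + sum_i phi_i psi_{j-i}):
  psi_1 = theta_1 + phi_1 = 0.373 + (0.838) = 1.211
Right-hand sides:
  c_0 = sigma^2 (1 + theta_1 psi_1) = 4 * (1 + (0.373)(1.211)) = 4 * 1.451703 = 5.806812
  c_1 = sigma^2 theta_1 = 4 * (0.373) = 1.492
  c_2 = 0
Equations for k = 0 and k = 1 (AR order 1):
  gamma(0) = phi_1 gamma(1) + c_0
  gamma(1) = phi_1 gamma(0) + c_1
Substituting the second into the first: gamma(0) (1 - phi_1^2) = c_0 + phi_1 c_1, so
  gamma(0) = (c_0 + phi_1 c_1) / (1 - phi_1^2) = (5.806812 + (0.838)(1.492)) / (1 - (0.838)^2) = 7.057108 / 0.297756 = 23.700977.
  gamma(1) = phi_1 gamma(0) + c_1 = (0.838)(23.700977) + (1.492) = 21.353418.
Therefore gamma(1) = 21.3534 (to 4 decimal places).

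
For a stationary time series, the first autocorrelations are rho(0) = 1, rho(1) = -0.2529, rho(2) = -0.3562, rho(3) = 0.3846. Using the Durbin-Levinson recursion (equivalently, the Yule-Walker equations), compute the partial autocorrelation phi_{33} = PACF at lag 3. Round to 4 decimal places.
\phi_{33} = 0.1881

The PACF at lag k is phi_{kk}, the last component of the solution
to the Yule-Walker system G_k phi = r_k where
  (G_k)_{ij} = rho(|i - j|), (r_k)_i = rho(i), i,j = 1..k.
Equivalently, Durbin-Levinson gives phi_{kk} iteratively:
  phi_{11} = rho(1)
  phi_{kk} = [rho(k) - sum_{j=1..k-1} phi_{k-1,j} rho(k-j)]
            / [1 - sum_{j=1..k-1} phi_{k-1,j} rho(j)],
  phi_{k,j} = phi_{k-1,j} - phi_{kk} phi_{k-1,k-j},  j = 1..k-1.
Step k = 1:
  phi_11 = rho(1) = -0.2529.
Step k = 2:
  phi_22 = [rho(2) - phi_11 rho(1)] / [1 - phi_11 rho(1)] = [-0.3562 - (-0.2529)(-0.2529)] / [1 - (-0.2529)(-0.2529)]
         = -0.42015841 / 0.93604159 = -0.448867.
  Update: phi_21 = phi_11 - phi_22 phi_11 = -0.2529 - (-0.448867)(-0.2529) = -0.366419.
Step k = 3:
  phi_33 = [rho(3) - phi_21 rho(2) - phi_22 rho(1)] / [1 - phi_21 rho(1) - phi_22 rho(2)]
    numerator   = 0.3846 - (-0.366419)(-0.3562) - (-0.448867)(-0.2529) = 0.14056319
    denominator = 1 - (-0.366419)(-0.2529) - (-0.448867)(-0.3562) = 0.74744624
  phi_33 = 0.14056319 / 0.74744624 = 0.1881.
Therefore phi_{33} = 0.1881.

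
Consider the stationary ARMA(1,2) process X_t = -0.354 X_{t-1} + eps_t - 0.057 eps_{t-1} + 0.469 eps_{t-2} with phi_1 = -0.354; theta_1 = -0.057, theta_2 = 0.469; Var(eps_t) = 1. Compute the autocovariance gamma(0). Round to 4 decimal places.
\gamma(0) = 1.6006

Multiply the model equation by X_{t-k} and take expectations. With theta_0 = psi_0 = 1 and psi_j the MA(infinity) weights, this gives
  gamma(k) - sum_i phi_i gamma(k-i) = c_k,
  c_k = sigma^2 * sum_{j=k..q} theta_j psi_{j-k}   (c_k = 0 for k > q),
using gamma(-m) = gamma(m).
psi-weights needed (psi_j = theta_j + sum_i phi_i psi_{j-i}):
  psi_1 = theta_1 + phi_1 = -0.057 + (-0.354) = -0.411
  psi_2 = theta_2 + phi_1 psi_1 = 0.469 + (-0.354)(-0.411) = 0.614494
Right-hand sides:
  c_0 = sigma^2 (1 + theta_1 psi_1 + theta_2 psi_2) = 1 * (1 + (-0.057)(-0.411) + (0.469)(0.614494)) = 1 * 1.311625 = 1.311625
  c_1 = sigma^2 (theta_1 + theta_2 psi_1) = 1 * (-0.057 + (0.469)(-0.411)) = -0.249759
  c_2 = sigma^2 theta_2 = 1 * (0.469) = 0.469
Equations for k = 0 and k = 1 (AR order 1):
  gamma(0) = phi_1 gamma(1) + c_0
  gamma(1) = phi_1 gamma(0) + c_1
Substituting the second into the first: gamma(0) (1 - phi_1^2) = c_0 + phi_1 c_1, so
  gamma(0) = (c_0 + phi_1 c_1) / (1 - phi_1^2) = (1.311625 + (-0.354)(-0.249759)) / (1 - (-0.354)^2) = 1.400039 / 0.874684 = 1.600623.
Therefore gamma(0) = 1.6006 (to 4 decimal places).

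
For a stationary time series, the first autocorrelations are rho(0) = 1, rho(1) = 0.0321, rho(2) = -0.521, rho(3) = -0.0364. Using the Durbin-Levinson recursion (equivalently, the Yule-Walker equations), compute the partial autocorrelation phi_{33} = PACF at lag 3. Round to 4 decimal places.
\phi_{33} = 0.0080

The PACF at lag k is phi_{kk}, the last component of the solution
to the Yule-Walker system G_k phi = r_k where
  (G_k)_{ij} = rho(|i - j|), (r_k)_i = rho(i), i,j = 1..k.
Equivalently, Durbin-Levinson gives phi_{kk} iteratively:
  phi_{11} = rho(1)
  phi_{kk} = [rho(k) - sum_{j=1..k-1} phi_{k-1,j} rho(k-j)]
            / [1 - sum_{j=1..k-1} phi_{k-1,j} rho(j)],
  phi_{k,j} = phi_{k-1,j} - phi_{kk} phi_{k-1,k-j},  j = 1..k-1.
Step k = 1:
  phi_11 = rho(1) = 0.0321.
Step k = 2:
  phi_22 = [rho(2) - phi_11 rho(1)] / [1 - phi_11 rho(1)] = [-0.521 - (0.0321)(0.0321)] / [1 - (0.0321)(0.0321)]
         = -0.52203041 / 0.99896959 = -0.522569.
  Update: phi_21 = phi_11 - phi_22 phi_11 = 0.0321 - (-0.522569)(0.0321) = 0.048874.
Step k = 3:
  phi_33 = [rho(3) - phi_21 rho(2) - phi_22 rho(1)] / [1 - phi_21 rho(1) - phi_22 rho(2)]
    numerator   = -0.0364 - (0.048874)(-0.521) - (-0.522569)(0.0321) = 0.00583805
    denominator = 1 - (0.048874)(0.0321) - (-0.522569)(-0.521) = 0.72617275
  phi_33 = 0.00583805 / 0.72617275 = 0.008.
Therefore phi_{33} = 0.0080.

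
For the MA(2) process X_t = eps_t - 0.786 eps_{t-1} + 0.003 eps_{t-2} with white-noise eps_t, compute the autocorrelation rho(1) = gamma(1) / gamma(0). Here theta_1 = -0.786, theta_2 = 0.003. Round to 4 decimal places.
\rho(1) = -0.4873

For an MA(q) process with theta_0 = 1, the autocovariance is
  gamma(k) = sigma^2 * sum_{i=0..q-k} theta_i * theta_{i+k},
and rho(k) = gamma(k) / gamma(0). Sigma^2 cancels.
  numerator   = (1)*(-0.786) + (-0.786)*(0.003) = -0.788358.
  denominator = (1)^2 + (-0.786)^2 + (0.003)^2 = 1.617805.
  rho(1) = -0.788358 / 1.617805 = -0.4873.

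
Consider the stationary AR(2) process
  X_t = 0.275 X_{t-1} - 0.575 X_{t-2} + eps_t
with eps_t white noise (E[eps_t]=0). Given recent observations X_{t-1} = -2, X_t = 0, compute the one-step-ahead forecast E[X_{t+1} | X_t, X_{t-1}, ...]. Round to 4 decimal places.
E[X_{t+1} \mid \mathcal F_t] = 1.1500

For an AR(p) model X_t = c + sum_i phi_i X_{t-i} + eps_t, the
one-step-ahead conditional mean is
  E[X_{t+1} | X_t, ...] = c + sum_i phi_i X_{t+1-i}.
Substitute known values:
  E[X_{t+1} | ...] = (0.275) * (0) + (-0.575) * (-2)
                   = 1.1500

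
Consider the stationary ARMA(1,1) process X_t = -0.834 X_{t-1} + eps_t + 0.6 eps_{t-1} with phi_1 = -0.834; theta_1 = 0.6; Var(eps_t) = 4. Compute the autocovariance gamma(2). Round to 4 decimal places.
\gamma(2) = 1.2810

Multiply the model equation by X_{t-k} and take expectations. With theta_0 = psi_0 = 1 and psi_j the MA(infinity) weights, this gives
  gamma(k) - sum_i phi_i gamma(k-i) = c_k,
  c_k = sigma^2 * sum_{j=k..q} theta_j psi_{j-k}   (c_k = 0 for k > q),
using gamma(-m) = gamma(m).
psi-weights needed (psi_j = theta_j + sum_i phi_i psi_{j-i}):
  psi_1 = theta_1 + phi_1 = 0.6 + (-0.834) = -0.234
Right-hand sides:
  c_0 = sigma^2 (1 + theta_1 psi_1) = 4 * (1 + (0.6)(-0.234)) = 4 * 0.8596 = 3.4384
  c_1 = sigma^2 theta_1 = 4 * (0.6) = 2.4
  c_2 = 0
Equations for k = 0 and k = 1 (AR order 1):
  gamma(0) = phi_1 gamma(1) + c_0
  gamma(1) = phi_1 gamma(0) + c_1
Substituting the second into the first: gamma(0) (1 - phi_1^2) = c_0 + phi_1 c_1, so
  gamma(0) = (c_0 + phi_1 c_1) / (1 - phi_1^2) = (3.4384 + (-0.834)(2.4)) / (1 - (-0.834)^2) = 1.4368 / 0.304444 = 4.719423.
  gamma(1) = phi_1 gamma(0) + c_1 = (-0.834)(4.719423) + (2.4) = -1.535999.
For k = 2 (> q): gamma(2) = phi_1 gamma(1) = (-0.834)(-1.535999) = 1.281023.
Therefore gamma(2) = 1.2810 (to 4 decimal places).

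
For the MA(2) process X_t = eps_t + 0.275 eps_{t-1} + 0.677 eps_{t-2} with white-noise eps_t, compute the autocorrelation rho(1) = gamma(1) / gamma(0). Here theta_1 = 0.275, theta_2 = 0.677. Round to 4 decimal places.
\rho(1) = 0.3006

For an MA(q) process with theta_0 = 1, the autocovariance is
  gamma(k) = sigma^2 * sum_{i=0..q-k} theta_i * theta_{i+k},
and rho(k) = gamma(k) / gamma(0). Sigma^2 cancels.
  numerator   = (1)*(0.275) + (0.275)*(0.677) = 0.461175.
  denominator = (1)^2 + (0.275)^2 + (0.677)^2 = 1.533954.
  rho(1) = 0.461175 / 1.533954 = 0.3006.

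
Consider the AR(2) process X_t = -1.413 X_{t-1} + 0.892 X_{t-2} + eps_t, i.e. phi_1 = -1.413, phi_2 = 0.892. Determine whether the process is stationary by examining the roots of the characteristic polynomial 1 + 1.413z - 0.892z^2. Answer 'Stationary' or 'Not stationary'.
\text{Not stationary}

The AR(p) characteristic polynomial is P(z) = 1 + 1.413z - 0.892z^2.
Stationarity requires all roots to lie outside the unit circle, i.e. |z| > 1 for every root.
Set 1 + (1.413) z + (-0.892) z^2 = 0, i.e. a z^2 + b z + c = 0 with a = -0.892, b = 1.413, c = 1.
Discriminant D = b^2 - 4ac = (1.413)^2 - 4*(-0.892)*1 = 1.996569 - (-3.568) = 5.564569.
D >= 0, so the roots are real: z = (-b +/- sqrt(D)) / (2a) = (-1.413 +/- 2.358934) / (-1.784).
  z_1 = (-1.413 + 2.358934) / (-1.784) = -0.5302,   |z_1| = 0.5302.
  z_2 = (-1.413 - 2.358934) / (-1.784) = 2.1143,   |z_2| = 2.1143.
Moduli of all roots: 0.5302, 2.1143.
All moduli strictly greater than 1? No.
Verdict: Not stationary.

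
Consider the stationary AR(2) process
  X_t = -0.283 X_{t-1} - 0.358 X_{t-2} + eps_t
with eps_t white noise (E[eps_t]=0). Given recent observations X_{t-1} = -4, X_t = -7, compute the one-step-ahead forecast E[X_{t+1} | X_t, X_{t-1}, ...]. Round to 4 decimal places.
E[X_{t+1} \mid \mathcal F_t] = 3.4130

For an AR(p) model X_t = c + sum_i phi_i X_{t-i} + eps_t, the
one-step-ahead conditional mean is
  E[X_{t+1} | X_t, ...] = c + sum_i phi_i X_{t+1-i}.
Substitute known values:
  E[X_{t+1} | ...] = (-0.283) * (-7) + (-0.358) * (-4)
                   = 3.4130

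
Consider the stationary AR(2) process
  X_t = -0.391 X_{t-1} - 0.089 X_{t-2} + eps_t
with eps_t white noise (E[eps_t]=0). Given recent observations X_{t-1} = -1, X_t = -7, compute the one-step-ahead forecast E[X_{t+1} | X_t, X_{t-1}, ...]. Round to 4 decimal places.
E[X_{t+1} \mid \mathcal F_t] = 2.8260

For an AR(p) model X_t = c + sum_i phi_i X_{t-i} + eps_t, the
one-step-ahead conditional mean is
  E[X_{t+1} | X_t, ...] = c + sum_i phi_i X_{t+1-i}.
Substitute known values:
  E[X_{t+1} | ...] = (-0.391) * (-7) + (-0.089) * (-1)
                   = 2.8260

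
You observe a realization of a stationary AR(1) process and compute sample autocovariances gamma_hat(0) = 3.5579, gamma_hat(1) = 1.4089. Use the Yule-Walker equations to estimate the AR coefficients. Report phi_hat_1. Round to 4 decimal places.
\hat\phi_{1} = 0.3960

The Yule-Walker equations for an AR(p) process read, in matrix form,
  Gamma_p phi = r_p,   with   (Gamma_p)_{ij} = gamma(|i - j|),
                       (r_p)_i = gamma(i),   i,j = 1..p.
Substitute the sample gammas (Toeplitz matrix and right-hand side of size 1):
  Gamma_p = [[3.5579]]
  r_p     = [1.4089]
With p = 1 this is the single equation gamma(0) phi_1 = gamma(1):
  phi_hat_1 = gamma(1) / gamma(0) = 1.4089 / 3.5579 = 0.3960.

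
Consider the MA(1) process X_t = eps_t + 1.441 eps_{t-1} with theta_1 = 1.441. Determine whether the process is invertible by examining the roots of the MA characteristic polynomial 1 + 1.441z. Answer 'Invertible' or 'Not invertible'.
\text{Not invertible}

The MA(q) characteristic polynomial is P(z) = 1 + 1.441z.
Invertibility requires all roots to lie outside the unit circle, i.e. |z| > 1 for every root.
This is linear in z: 1 + (1.441) z = 0  =>  z = -1/(1.441) = -0.693963,  |z| = 0.693963.
Moduli of all roots: 0.6940.
All moduli strictly greater than 1? No.
Verdict: Not invertible.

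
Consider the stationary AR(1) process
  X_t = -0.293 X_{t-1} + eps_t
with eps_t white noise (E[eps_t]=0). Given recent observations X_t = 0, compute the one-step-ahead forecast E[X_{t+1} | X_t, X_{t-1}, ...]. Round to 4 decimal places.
E[X_{t+1} \mid \mathcal F_t] = 0.0000

For an AR(p) model X_t = c + sum_i phi_i X_{t-i} + eps_t, the
one-step-ahead conditional mean is
  E[X_{t+1} | X_t, ...] = c + sum_i phi_i X_{t+1-i}.
Substitute known values:
  E[X_{t+1} | ...] = (-0.293) * (0)
                   = 0.0000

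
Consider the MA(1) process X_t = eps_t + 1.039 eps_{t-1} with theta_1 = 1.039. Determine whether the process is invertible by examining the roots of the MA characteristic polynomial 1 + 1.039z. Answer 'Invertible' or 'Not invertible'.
\text{Not invertible}

The MA(q) characteristic polynomial is P(z) = 1 + 1.039z.
Invertibility requires all roots to lie outside the unit circle, i.e. |z| > 1 for every root.
This is linear in z: 1 + (1.039) z = 0  =>  z = -1/(1.039) = -0.962464,  |z| = 0.962464.
Moduli of all roots: 0.9625.
All moduli strictly greater than 1? No.
Verdict: Not invertible.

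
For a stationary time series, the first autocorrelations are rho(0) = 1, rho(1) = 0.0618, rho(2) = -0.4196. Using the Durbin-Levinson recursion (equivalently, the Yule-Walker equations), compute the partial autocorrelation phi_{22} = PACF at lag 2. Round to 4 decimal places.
\phi_{22} = -0.4250

The PACF at lag k is phi_{kk}, the last component of the solution
to the Yule-Walker system G_k phi = r_k where
  (G_k)_{ij} = rho(|i - j|), (r_k)_i = rho(i), i,j = 1..k.
Equivalently, Durbin-Levinson gives phi_{kk} iteratively:
  phi_{11} = rho(1)
  phi_{kk} = [rho(k) - sum_{j=1..k-1} phi_{k-1,j} rho(k-j)]
            / [1 - sum_{j=1..k-1} phi_{k-1,j} rho(j)],
  phi_{k,j} = phi_{k-1,j} - phi_{kk} phi_{k-1,k-j},  j = 1..k-1.
Step k = 1:
  phi_11 = rho(1) = 0.0618.
Step k = 2:
  phi_22 = [rho(2) - phi_11 rho(1)] / [1 - phi_11 rho(1)] = [-0.4196 - (0.0618)(0.0618)] / [1 - (0.0618)(0.0618)]
         = -0.42341924 / 0.99618076 = -0.425.
Therefore phi_{22} = -0.4250.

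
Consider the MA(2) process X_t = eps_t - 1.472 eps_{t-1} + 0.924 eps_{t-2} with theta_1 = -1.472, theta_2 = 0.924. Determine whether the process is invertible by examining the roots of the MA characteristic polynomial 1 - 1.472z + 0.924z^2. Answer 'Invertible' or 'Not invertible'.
\text{Invertible}

The MA(q) characteristic polynomial is P(z) = 1 - 1.472z + 0.924z^2.
Invertibility requires all roots to lie outside the unit circle, i.e. |z| > 1 for every root.
Set 1 + (-1.472) z + (0.924) z^2 = 0, i.e. a z^2 + b z + c = 0 with a = 0.924, b = -1.472, c = 1.
Discriminant D = b^2 - 4ac = (-1.472)^2 - 4*(0.924)*1 = 2.166784 - (3.696) = -1.529216.
D < 0, so the roots are the complex-conjugate pair z = (-b +/- i sqrt(-D)) / (2a) = 0.7965 +/- 0.6692i.
For a conjugate pair |z|^2 = z * conj(z) = (product of roots) = c/a = 1/(0.924) = 1.082251, so |z| = sqrt(1.082251) = 1.0403 for both roots.
Moduli of all roots: 1.0403, 1.0403.
All moduli strictly greater than 1? Yes.
Verdict: Invertible.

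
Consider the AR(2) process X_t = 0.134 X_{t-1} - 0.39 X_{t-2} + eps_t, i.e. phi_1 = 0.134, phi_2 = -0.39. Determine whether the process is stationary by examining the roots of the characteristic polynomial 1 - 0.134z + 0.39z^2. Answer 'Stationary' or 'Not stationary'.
\text{Stationary}

The AR(p) characteristic polynomial is P(z) = 1 - 0.134z + 0.39z^2.
Stationarity requires all roots to lie outside the unit circle, i.e. |z| > 1 for every root.
Set 1 + (-0.134) z + (0.39) z^2 = 0, i.e. a z^2 + b z + c = 0 with a = 0.39, b = -0.134, c = 1.
Discriminant D = b^2 - 4ac = (-0.134)^2 - 4*(0.39)*1 = 0.017956 - (1.56) = -1.542044.
D < 0, so the roots are the complex-conjugate pair z = (-b +/- i sqrt(-D)) / (2a) = 0.1718 +/- 1.592i.
For a conjugate pair |z|^2 = z * conj(z) = (product of roots) = c/a = 1/(0.39) = 2.564103, so |z| = sqrt(2.564103) = 1.6013 for both roots.
Moduli of all roots: 1.6013, 1.6013.
All moduli strictly greater than 1? Yes.
Verdict: Stationary.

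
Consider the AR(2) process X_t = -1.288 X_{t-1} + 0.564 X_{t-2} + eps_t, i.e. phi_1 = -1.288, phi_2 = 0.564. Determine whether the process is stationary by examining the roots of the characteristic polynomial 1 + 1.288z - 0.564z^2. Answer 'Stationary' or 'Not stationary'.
\text{Not stationary}

The AR(p) characteristic polynomial is P(z) = 1 + 1.288z - 0.564z^2.
Stationarity requires all roots to lie outside the unit circle, i.e. |z| > 1 for every root.
Set 1 + (1.288) z + (-0.564) z^2 = 0, i.e. a z^2 + b z + c = 0 with a = -0.564, b = 1.288, c = 1.
Discriminant D = b^2 - 4ac = (1.288)^2 - 4*(-0.564)*1 = 1.658944 - (-2.256) = 3.914944.
D >= 0, so the roots are real: z = (-b +/- sqrt(D)) / (2a) = (-1.288 +/- 1.978622) / (-1.128).
  z_1 = (-1.288 + 1.978622) / (-1.128) = -0.6123,   |z_1| = 0.6123.
  z_2 = (-1.288 - 1.978622) / (-1.128) = 2.8959,   |z_2| = 2.8959.
Moduli of all roots: 0.6123, 2.8959.
All moduli strictly greater than 1? No.
Verdict: Not stationary.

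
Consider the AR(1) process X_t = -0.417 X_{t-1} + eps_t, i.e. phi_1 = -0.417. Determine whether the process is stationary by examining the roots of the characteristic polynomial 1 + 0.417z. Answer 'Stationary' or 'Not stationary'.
\text{Stationary}

The AR(p) characteristic polynomial is P(z) = 1 + 0.417z.
Stationarity requires all roots to lie outside the unit circle, i.e. |z| > 1 for every root.
This is linear in z: 1 + (0.417) z = 0  =>  z = -1/(0.417) = -2.398082,  |z| = 2.398082.
Moduli of all roots: 2.3981.
All moduli strictly greater than 1? Yes.
Verdict: Stationary.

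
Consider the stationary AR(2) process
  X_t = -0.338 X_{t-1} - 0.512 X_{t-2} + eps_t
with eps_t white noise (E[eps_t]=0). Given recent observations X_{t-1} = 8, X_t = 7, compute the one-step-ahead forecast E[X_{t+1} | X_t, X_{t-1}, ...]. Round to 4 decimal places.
E[X_{t+1} \mid \mathcal F_t] = -6.4620

For an AR(p) model X_t = c + sum_i phi_i X_{t-i} + eps_t, the
one-step-ahead conditional mean is
  E[X_{t+1} | X_t, ...] = c + sum_i phi_i X_{t+1-i}.
Substitute known values:
  E[X_{t+1} | ...] = (-0.338) * (7) + (-0.512) * (8)
                   = -6.4620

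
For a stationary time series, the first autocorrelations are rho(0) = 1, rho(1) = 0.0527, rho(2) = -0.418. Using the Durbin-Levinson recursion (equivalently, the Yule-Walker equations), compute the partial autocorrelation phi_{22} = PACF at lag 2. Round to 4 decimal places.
\phi_{22} = -0.4219

The PACF at lag k is phi_{kk}, the last component of the solution
to the Yule-Walker system G_k phi = r_k where
  (G_k)_{ij} = rho(|i - j|), (r_k)_i = rho(i), i,j = 1..k.
Equivalently, Durbin-Levinson gives phi_{kk} iteratively:
  phi_{11} = rho(1)
  phi_{kk} = [rho(k) - sum_{j=1..k-1} phi_{k-1,j} rho(k-j)]
            / [1 - sum_{j=1..k-1} phi_{k-1,j} rho(j)],
  phi_{k,j} = phi_{k-1,j} - phi_{kk} phi_{k-1,k-j},  j = 1..k-1.
Step k = 1:
  phi_11 = rho(1) = 0.0527.
Step k = 2:
  phi_22 = [rho(2) - phi_11 rho(1)] / [1 - phi_11 rho(1)] = [-0.418 - (0.0527)(0.0527)] / [1 - (0.0527)(0.0527)]
         = -0.42077729 / 0.99722271 = -0.4219.
Therefore phi_{22} = -0.4219.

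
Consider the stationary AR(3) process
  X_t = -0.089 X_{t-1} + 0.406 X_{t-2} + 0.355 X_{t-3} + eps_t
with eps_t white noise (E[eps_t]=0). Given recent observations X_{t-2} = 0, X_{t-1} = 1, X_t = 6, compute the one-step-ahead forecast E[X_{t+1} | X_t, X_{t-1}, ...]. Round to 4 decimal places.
E[X_{t+1} \mid \mathcal F_t] = -0.1280

For an AR(p) model X_t = c + sum_i phi_i X_{t-i} + eps_t, the
one-step-ahead conditional mean is
  E[X_{t+1} | X_t, ...] = c + sum_i phi_i X_{t+1-i}.
Substitute known values:
  E[X_{t+1} | ...] = (-0.089) * (6) + (0.406) * (1) + (0.355) * (0)
                   = -0.1280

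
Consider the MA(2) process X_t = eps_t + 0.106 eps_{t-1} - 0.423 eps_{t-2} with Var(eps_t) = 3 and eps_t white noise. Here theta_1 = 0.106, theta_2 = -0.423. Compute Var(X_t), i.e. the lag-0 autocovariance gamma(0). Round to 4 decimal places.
\gamma(0) = 3.5705

For an MA(q) process X_t = eps_t + sum_i theta_i eps_{t-i} with
Var(eps_t) = sigma^2, the variance is
  gamma(0) = sigma^2 * (1 + sum_i theta_i^2).
  sum_i theta_i^2 = (0.106)^2 + (-0.423)^2 = 0.011236 + 0.178929 = 0.190165.
  gamma(0) = 3 * (1 + 0.190165) = 3 * 1.190165 = 3.570495, which rounds to 3.5705.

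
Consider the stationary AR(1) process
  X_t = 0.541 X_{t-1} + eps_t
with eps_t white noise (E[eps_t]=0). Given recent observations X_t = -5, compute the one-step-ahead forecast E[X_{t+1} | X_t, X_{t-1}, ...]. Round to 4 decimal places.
E[X_{t+1} \mid \mathcal F_t] = -2.7050

For an AR(p) model X_t = c + sum_i phi_i X_{t-i} + eps_t, the
one-step-ahead conditional mean is
  E[X_{t+1} | X_t, ...] = c + sum_i phi_i X_{t+1-i}.
Substitute known values:
  E[X_{t+1} | ...] = (0.541) * (-5)
                   = -2.7050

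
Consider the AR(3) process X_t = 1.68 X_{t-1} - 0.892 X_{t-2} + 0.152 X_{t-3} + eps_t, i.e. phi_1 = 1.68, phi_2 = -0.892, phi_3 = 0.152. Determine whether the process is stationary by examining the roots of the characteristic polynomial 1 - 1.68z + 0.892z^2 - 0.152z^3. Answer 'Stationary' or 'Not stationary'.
\text{Stationary}

The AR(p) characteristic polynomial is P(z) = 1 - 1.68z + 0.892z^2 - 0.152z^3.
Stationarity requires all roots to lie outside the unit circle, i.e. |z| > 1 for every root.
Degree 3: look for a simple real root z0 first, then factor out (1 - z/z0) and solve the remaining quadratic.
Testing z0 = 2.5: P(2.5) = 1 + (-1.68)(2.5) + (0.892)(2.5)^2 + (-0.152)(2.5)^3
  = 1 + (-4.2) + (5.575) + (-2.375) = 0.  So z_0 = 2.5 is a root, |z_0| = 2.5.
Divide out the factor (1 - 0.4 z) = (1 - z/z0) (since 1/z0 = 0.4):
  P(z) = (1 - 0.4 z)(1 + (-1.28) z + (0.38) z^2)
  [check: z-coef -1.28 - (0.4) = -1.68; z^2-coef 0.38 - (0.4)(-1.28) = 0.892; z^3-coef -(0.4)(0.38) = -0.152.]
Remaining roots from the quadratic factor 1 + (-1.28) z + (0.38) z^2:
  Set 1 + (-1.28) z + (0.38) z^2 = 0, i.e. a z^2 + b z + c = 0 with a = 0.38, b = -1.28, c = 1.
  Discriminant D = b^2 - 4ac = (-1.28)^2 - 4*(0.38)*1 = 1.6384 - (1.52) = 0.1184.
  D >= 0, so the roots are real: z = (-b +/- sqrt(D)) / (2a) = (1.28 +/- 0.344093) / (0.76).
    z_1 = (1.28 + 0.344093) / (0.76) = 2.137,   |z_1| = 2.137.
    z_2 = (1.28 - 0.344093) / (0.76) = 1.2315,   |z_2| = 1.2315.
Moduli of all roots: 2.5000, 2.1370, 1.2315.
All moduli strictly greater than 1? Yes.
Verdict: Stationary.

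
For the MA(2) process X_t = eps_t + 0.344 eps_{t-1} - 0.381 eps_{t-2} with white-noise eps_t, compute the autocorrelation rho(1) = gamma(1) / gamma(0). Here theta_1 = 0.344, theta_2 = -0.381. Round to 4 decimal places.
\rho(1) = 0.1685

For an MA(q) process with theta_0 = 1, the autocovariance is
  gamma(k) = sigma^2 * sum_{i=0..q-k} theta_i * theta_{i+k},
and rho(k) = gamma(k) / gamma(0). Sigma^2 cancels.
  numerator   = (1)*(0.344) + (0.344)*(-0.381) = 0.212936.
  denominator = (1)^2 + (0.344)^2 + (-0.381)^2 = 1.263497.
  rho(1) = 0.212936 / 1.263497 = 0.1685.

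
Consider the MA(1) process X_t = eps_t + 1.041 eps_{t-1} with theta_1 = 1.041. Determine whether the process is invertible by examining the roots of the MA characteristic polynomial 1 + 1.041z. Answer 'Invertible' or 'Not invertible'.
\text{Not invertible}

The MA(q) characteristic polynomial is P(z) = 1 + 1.041z.
Invertibility requires all roots to lie outside the unit circle, i.e. |z| > 1 for every root.
This is linear in z: 1 + (1.041) z = 0  =>  z = -1/(1.041) = -0.960615,  |z| = 0.960615.
Moduli of all roots: 0.9606.
All moduli strictly greater than 1? No.
Verdict: Not invertible.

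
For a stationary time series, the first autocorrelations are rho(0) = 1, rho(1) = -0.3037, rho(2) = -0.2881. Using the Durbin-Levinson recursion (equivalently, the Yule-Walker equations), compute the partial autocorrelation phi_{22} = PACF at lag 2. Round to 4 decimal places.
\phi_{22} = -0.4190

The PACF at lag k is phi_{kk}, the last component of the solution
to the Yule-Walker system G_k phi = r_k where
  (G_k)_{ij} = rho(|i - j|), (r_k)_i = rho(i), i,j = 1..k.
Equivalently, Durbin-Levinson gives phi_{kk} iteratively:
  phi_{11} = rho(1)
  phi_{kk} = [rho(k) - sum_{j=1..k-1} phi_{k-1,j} rho(k-j)]
            / [1 - sum_{j=1..k-1} phi_{k-1,j} rho(j)],
  phi_{k,j} = phi_{k-1,j} - phi_{kk} phi_{k-1,k-j},  j = 1..k-1.
Step k = 1:
  phi_11 = rho(1) = -0.3037.
Step k = 2:
  phi_22 = [rho(2) - phi_11 rho(1)] / [1 - phi_11 rho(1)] = [-0.2881 - (-0.3037)(-0.3037)] / [1 - (-0.3037)(-0.3037)]
         = -0.38033369 / 0.90776631 = -0.419.
Therefore phi_{22} = -0.4190.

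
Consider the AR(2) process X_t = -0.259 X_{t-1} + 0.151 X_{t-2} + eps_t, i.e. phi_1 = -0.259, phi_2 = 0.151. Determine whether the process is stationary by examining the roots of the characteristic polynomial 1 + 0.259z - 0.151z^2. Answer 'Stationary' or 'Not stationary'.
\text{Stationary}

The AR(p) characteristic polynomial is P(z) = 1 + 0.259z - 0.151z^2.
Stationarity requires all roots to lie outside the unit circle, i.e. |z| > 1 for every root.
Set 1 + (0.259) z + (-0.151) z^2 = 0, i.e. a z^2 + b z + c = 0 with a = -0.151, b = 0.259, c = 1.
Discriminant D = b^2 - 4ac = (0.259)^2 - 4*(-0.151)*1 = 0.067081 - (-0.604) = 0.671081.
D >= 0, so the roots are real: z = (-b +/- sqrt(D)) / (2a) = (-0.259 +/- 0.819195) / (-0.302).
  z_1 = (-0.259 + 0.819195) / (-0.302) = -1.855,   |z_1| = 1.855.
  z_2 = (-0.259 - 0.819195) / (-0.302) = 3.5702,   |z_2| = 3.5702.
Moduli of all roots: 1.8550, 3.5702.
All moduli strictly greater than 1? Yes.
Verdict: Stationary.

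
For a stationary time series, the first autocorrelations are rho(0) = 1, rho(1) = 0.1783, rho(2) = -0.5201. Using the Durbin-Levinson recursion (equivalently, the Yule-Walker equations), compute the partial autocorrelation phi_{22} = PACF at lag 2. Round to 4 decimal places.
\phi_{22} = -0.5700

The PACF at lag k is phi_{kk}, the last component of the solution
to the Yule-Walker system G_k phi = r_k where
  (G_k)_{ij} = rho(|i - j|), (r_k)_i = rho(i), i,j = 1..k.
Equivalently, Durbin-Levinson gives phi_{kk} iteratively:
  phi_{11} = rho(1)
  phi_{kk} = [rho(k) - sum_{j=1..k-1} phi_{k-1,j} rho(k-j)]
            / [1 - sum_{j=1..k-1} phi_{k-1,j} rho(j)],
  phi_{k,j} = phi_{k-1,j} - phi_{kk} phi_{k-1,k-j},  j = 1..k-1.
Step k = 1:
  phi_11 = rho(1) = 0.1783.
Step k = 2:
  phi_22 = [rho(2) - phi_11 rho(1)] / [1 - phi_11 rho(1)] = [-0.5201 - (0.1783)(0.1783)] / [1 - (0.1783)(0.1783)]
         = -0.55189089 / 0.96820911 = -0.57.
Therefore phi_{22} = -0.5700.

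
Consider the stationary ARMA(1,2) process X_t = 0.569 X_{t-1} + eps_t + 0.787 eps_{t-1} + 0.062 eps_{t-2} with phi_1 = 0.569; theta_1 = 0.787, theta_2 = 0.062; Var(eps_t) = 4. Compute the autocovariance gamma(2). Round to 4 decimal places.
\gamma(2) = 7.2375

Multiply the model equation by X_{t-k} and take expectations. With theta_0 = psi_0 = 1 and psi_j the MA(infinity) weights, this gives
  gamma(k) - sum_i phi_i gamma(k-i) = c_k,
  c_k = sigma^2 * sum_{j=k..q} theta_j psi_{j-k}   (c_k = 0 for k > q),
using gamma(-m) = gamma(m).
psi-weights needed (psi_j = theta_j + sum_i phi_i psi_{j-i}):
  psi_1 = theta_1 + phi_1 = 0.787 + (0.569) = 1.356
  psi_2 = theta_2 + phi_1 psi_1 = 0.062 + (0.569)(1.356) = 0.833564
Right-hand sides:
  c_0 = sigma^2 (1 + theta_1 psi_1 + theta_2 psi_2) = 4 * (1 + (0.787)(1.356) + (0.062)(0.833564)) = 4 * 2.118853 = 8.475412
  c_1 = sigma^2 (theta_1 + theta_2 psi_1) = 4 * (0.787 + (0.062)(1.356)) = 3.484288
  c_2 = sigma^2 theta_2 = 4 * (0.062) = 0.248
Equations for k = 0 and k = 1 (AR order 1):
  gamma(0) = phi_1 gamma(1) + c_0
  gamma(1) = phi_1 gamma(0) + c_1
Substituting the second into the first: gamma(0) (1 - phi_1^2) = c_0 + phi_1 c_1, so
  gamma(0) = (c_0 + phi_1 c_1) / (1 - phi_1^2) = (8.475412 + (0.569)(3.484288)) / (1 - (0.569)^2) = 10.457972 / 0.676239 = 15.464905.
  gamma(1) = phi_1 gamma(0) + c_1 = (0.569)(15.464905) + (3.484288) = 12.283819.
For k = 2: gamma(2) = phi_1 gamma(1) + c_2
  = (0.569)(12.283819) + (0.248) = 7.237493.
Therefore gamma(2) = 7.2375 (to 4 decimal places).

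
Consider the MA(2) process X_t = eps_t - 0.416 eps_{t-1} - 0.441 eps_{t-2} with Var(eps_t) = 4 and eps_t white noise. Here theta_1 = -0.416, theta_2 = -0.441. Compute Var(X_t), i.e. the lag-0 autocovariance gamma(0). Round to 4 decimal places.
\gamma(0) = 5.4701

For an MA(q) process X_t = eps_t + sum_i theta_i eps_{t-i} with
Var(eps_t) = sigma^2, the variance is
  gamma(0) = sigma^2 * (1 + sum_i theta_i^2).
  sum_i theta_i^2 = (-0.416)^2 + (-0.441)^2 = 0.173056 + 0.194481 = 0.367537.
  gamma(0) = 4 * (1 + 0.367537) = 4 * 1.367537 = 5.470148, which rounds to 5.4701.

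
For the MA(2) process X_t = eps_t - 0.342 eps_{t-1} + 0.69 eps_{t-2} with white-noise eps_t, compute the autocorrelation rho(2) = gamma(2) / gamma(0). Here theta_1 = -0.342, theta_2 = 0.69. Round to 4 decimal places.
\rho(2) = 0.4331

For an MA(q) process with theta_0 = 1, the autocovariance is
  gamma(k) = sigma^2 * sum_{i=0..q-k} theta_i * theta_{i+k},
and rho(k) = gamma(k) / gamma(0). Sigma^2 cancels.
  numerator   = (1)*(0.69) = 0.69.
  denominator = (1)^2 + (-0.342)^2 + (0.69)^2 = 1.593064.
  rho(2) = 0.69 / 1.593064 = 0.4331.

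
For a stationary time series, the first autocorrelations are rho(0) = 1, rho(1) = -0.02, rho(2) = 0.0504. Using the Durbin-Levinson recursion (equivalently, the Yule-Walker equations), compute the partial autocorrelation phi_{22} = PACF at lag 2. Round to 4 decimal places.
\phi_{22} = 0.0500

The PACF at lag k is phi_{kk}, the last component of the solution
to the Yule-Walker system G_k phi = r_k where
  (G_k)_{ij} = rho(|i - j|), (r_k)_i = rho(i), i,j = 1..k.
Equivalently, Durbin-Levinson gives phi_{kk} iteratively:
  phi_{11} = rho(1)
  phi_{kk} = [rho(k) - sum_{j=1..k-1} phi_{k-1,j} rho(k-j)]
            / [1 - sum_{j=1..k-1} phi_{k-1,j} rho(j)],
  phi_{k,j} = phi_{k-1,j} - phi_{kk} phi_{k-1,k-j},  j = 1..k-1.
Step k = 1:
  phi_11 = rho(1) = -0.02.
Step k = 2:
  phi_22 = [rho(2) - phi_11 rho(1)] / [1 - phi_11 rho(1)] = [0.0504 - (-0.02)(-0.02)] / [1 - (-0.02)(-0.02)]
         = 0.05 / 0.9996 = 0.05.
Therefore phi_{22} = 0.0500.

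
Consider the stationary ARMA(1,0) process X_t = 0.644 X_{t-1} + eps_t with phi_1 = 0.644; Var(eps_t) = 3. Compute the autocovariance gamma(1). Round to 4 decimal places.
\gamma(1) = 3.3011

Multiply the model equation by X_{t-k} and take expectations. With theta_0 = psi_0 = 1 and psi_j the MA(infinity) weights, this gives
  gamma(k) - sum_i phi_i gamma(k-i) = c_k,
  c_k = sigma^2 * sum_{j=k..q} theta_j psi_{j-k}   (c_k = 0 for k > q),
using gamma(-m) = gamma(m).
Pure AR (q = 0): c_0 = sigma^2 = 3, c_k = 0 for k >= 1.
Equations for k = 0 and k = 1 (AR order 1):
  gamma(0) = phi_1 gamma(1) + c_0
  gamma(1) = phi_1 gamma(0) + c_1
Substituting the second into the first: gamma(0) (1 - phi_1^2) = c_0 + phi_1 c_1, so
  gamma(0) = c_0 / (1 - phi_1^2) = 3 / (1 - (0.644)^2) = 3 / 0.585264 = 5.125892.
  gamma(1) = phi_1 gamma(0) = (0.644)(5.125892) = 3.301074.
Therefore gamma(1) = 3.3011 (to 4 decimal places).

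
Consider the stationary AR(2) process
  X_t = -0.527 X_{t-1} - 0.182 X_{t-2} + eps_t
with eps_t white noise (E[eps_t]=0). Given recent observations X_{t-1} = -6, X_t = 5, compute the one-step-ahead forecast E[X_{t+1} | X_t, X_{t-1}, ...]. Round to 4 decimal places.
E[X_{t+1} \mid \mathcal F_t] = -1.5430

For an AR(p) model X_t = c + sum_i phi_i X_{t-i} + eps_t, the
one-step-ahead conditional mean is
  E[X_{t+1} | X_t, ...] = c + sum_i phi_i X_{t+1-i}.
Substitute known values:
  E[X_{t+1} | ...] = (-0.527) * (5) + (-0.182) * (-6)
                   = -1.5430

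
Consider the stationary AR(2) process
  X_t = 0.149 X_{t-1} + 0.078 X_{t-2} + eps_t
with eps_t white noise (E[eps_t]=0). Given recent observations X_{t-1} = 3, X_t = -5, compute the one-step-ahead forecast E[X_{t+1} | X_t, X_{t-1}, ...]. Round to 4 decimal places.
E[X_{t+1} \mid \mathcal F_t] = -0.5110

For an AR(p) model X_t = c + sum_i phi_i X_{t-i} + eps_t, the
one-step-ahead conditional mean is
  E[X_{t+1} | X_t, ...] = c + sum_i phi_i X_{t+1-i}.
Substitute known values:
  E[X_{t+1} | ...] = (0.149) * (-5) + (0.078) * (3)
                   = -0.5110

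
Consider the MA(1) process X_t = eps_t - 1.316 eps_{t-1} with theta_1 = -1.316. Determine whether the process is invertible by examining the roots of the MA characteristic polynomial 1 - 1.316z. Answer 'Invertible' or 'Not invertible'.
\text{Not invertible}

The MA(q) characteristic polynomial is P(z) = 1 - 1.316z.
Invertibility requires all roots to lie outside the unit circle, i.e. |z| > 1 for every root.
This is linear in z: 1 + (-1.316) z = 0  =>  z = -1/(-1.316) = 0.759878,  |z| = 0.759878.
Moduli of all roots: 0.7599.
All moduli strictly greater than 1? No.
Verdict: Not invertible.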